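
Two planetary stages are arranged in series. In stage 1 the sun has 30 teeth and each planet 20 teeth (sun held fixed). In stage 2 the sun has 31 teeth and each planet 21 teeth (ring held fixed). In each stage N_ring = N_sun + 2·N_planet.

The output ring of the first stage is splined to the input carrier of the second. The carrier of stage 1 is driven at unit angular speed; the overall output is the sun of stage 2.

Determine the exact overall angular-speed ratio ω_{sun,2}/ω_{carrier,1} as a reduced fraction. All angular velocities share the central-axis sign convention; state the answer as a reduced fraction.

1040/217

Stage 1: N_ring = 30 + 2·20 = 70
Stage 1: 30(ω_s−ω_c) = −70(ω_r−ω_c),  ω_s=0, ω_c=1
Stage 1: ω_r = 1 − (30/70)(0−1) = 10/7
  ⇒ ω_r¹/ω_c¹ = 10/7
Stage 2: N_ring = 31 + 2·21 = 73
Stage 2: 31(ω_s−ω_c) = −73(ω_r−ω_c),  ω_r=0, ω_c=1
Stage 2: ω_s = 1 − (73/31)(0−1) = 104/31
  ⇒ ω_s²/ω_c² = 104/31
Coupling ω_c² = ω_r¹ ⇒ overall = 10/7 × 104/31 = 1040/217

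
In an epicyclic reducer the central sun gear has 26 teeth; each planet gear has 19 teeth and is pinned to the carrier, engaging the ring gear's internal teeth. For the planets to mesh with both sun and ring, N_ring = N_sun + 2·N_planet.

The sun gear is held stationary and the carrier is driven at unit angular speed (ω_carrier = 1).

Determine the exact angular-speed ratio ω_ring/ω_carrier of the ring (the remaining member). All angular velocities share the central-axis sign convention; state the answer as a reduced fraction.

N_ring = 26 + 2·19 = 64
26(ω_s−ω_c) = −64(ω_r−ω_c),  ω_s=0, ω_c=1
ω_r = 1 − (26/64)(0−1) = 45/32
ω_r/ω_c = 45/32

45/32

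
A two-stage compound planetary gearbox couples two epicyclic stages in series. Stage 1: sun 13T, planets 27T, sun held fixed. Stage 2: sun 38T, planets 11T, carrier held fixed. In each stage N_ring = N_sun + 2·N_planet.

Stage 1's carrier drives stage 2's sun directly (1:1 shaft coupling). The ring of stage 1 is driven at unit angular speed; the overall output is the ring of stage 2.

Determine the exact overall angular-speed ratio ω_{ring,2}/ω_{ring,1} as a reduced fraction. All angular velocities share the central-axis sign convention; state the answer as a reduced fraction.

Stage 1: N_ring = 13 + 2·27 = 67
Stage 1: 13(ω_s−ω_c) = −67(ω_r−ω_c),  ω_s=0, ω_r=1
Stage 1: 13(0−ω_c) = −67(1−ω_c)  ⇒  80ω_c = 67  ⇒  ω_c = 67/80
  ⇒ ω_c¹/ω_r¹ = 67/80
Stage 2: N_ring = 38 + 2·11 = 60
Stage 2: 38(ω_s−ω_c) = −60(ω_r−ω_c),  ω_c=0, ω_s=1
Stage 2: ω_r = 0 − (38/60)(1−0) = -19/30
  ⇒ ω_r²/ω_s² = -19/30
Coupling ω_s² = ω_c¹ ⇒ overall = 67/80 × -19/30 = -1273/2400

-1273/2400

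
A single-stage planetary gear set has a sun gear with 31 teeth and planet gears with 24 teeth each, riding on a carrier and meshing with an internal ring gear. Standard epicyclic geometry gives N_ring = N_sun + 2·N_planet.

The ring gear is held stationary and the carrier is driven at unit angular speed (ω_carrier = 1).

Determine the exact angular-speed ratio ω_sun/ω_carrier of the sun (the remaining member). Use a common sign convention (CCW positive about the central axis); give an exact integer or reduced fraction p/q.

N_ring = 31 + 2·24 = 79
31(ω_s−ω_c) = −79(ω_r−ω_c),  ω_r=0, ω_c=1
ω_s = 1 − (79/31)(0−1) = 110/31
ω_s/ω_c = 110/31

110/31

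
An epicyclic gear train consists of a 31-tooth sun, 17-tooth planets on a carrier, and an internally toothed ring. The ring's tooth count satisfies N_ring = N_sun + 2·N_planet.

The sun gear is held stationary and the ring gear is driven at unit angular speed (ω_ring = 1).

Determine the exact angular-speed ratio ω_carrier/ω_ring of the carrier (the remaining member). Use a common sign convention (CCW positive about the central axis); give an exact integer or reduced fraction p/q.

65/96

N_ring = 31 + 2·17 = 65
31(ω_s−ω_c) = −65(ω_r−ω_c),  ω_s=0, ω_r=1
31(0−ω_c) = −65(1−ω_c)  ⇒  96ω_c = 65  ⇒  ω_c = 65/96
ω_c/ω_r = 65/96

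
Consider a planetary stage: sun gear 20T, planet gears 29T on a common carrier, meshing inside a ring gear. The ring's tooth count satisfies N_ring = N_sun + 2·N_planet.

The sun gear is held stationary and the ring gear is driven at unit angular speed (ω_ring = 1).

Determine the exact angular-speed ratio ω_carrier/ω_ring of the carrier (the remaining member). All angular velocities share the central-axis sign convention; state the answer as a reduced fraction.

N_ring = 20 + 2·29 = 78
20(ω_s−ω_c) = −78(ω_r−ω_c),  ω_s=0, ω_r=1
20(0−ω_c) = −78(1−ω_c)  ⇒  98ω_c = 78  ⇒  ω_c = 39/49
ω_c/ω_r = 39/49

39/49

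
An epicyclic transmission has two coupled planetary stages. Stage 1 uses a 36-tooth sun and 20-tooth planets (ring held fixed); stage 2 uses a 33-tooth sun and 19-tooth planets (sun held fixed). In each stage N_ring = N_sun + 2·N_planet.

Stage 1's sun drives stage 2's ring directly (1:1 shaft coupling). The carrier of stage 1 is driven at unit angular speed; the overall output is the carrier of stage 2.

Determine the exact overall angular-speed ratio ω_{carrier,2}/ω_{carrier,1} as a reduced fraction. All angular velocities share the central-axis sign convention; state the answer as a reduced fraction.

497/234

Stage 1: N_ring = 36 + 2·20 = 76
Stage 1: 36(ω_s−ω_c) = −76(ω_r−ω_c),  ω_r=0, ω_c=1
Stage 1: ω_s = 1 − (76/36)(0−1) = 28/9
  ⇒ ω_s¹/ω_c¹ = 28/9
Stage 2: N_ring = 33 + 2·19 = 71
Stage 2: 33(ω_s−ω_c) = −71(ω_r−ω_c),  ω_s=0, ω_r=1
Stage 2: 33(0−ω_c) = −71(1−ω_c)  ⇒  104ω_c = 71  ⇒  ω_c = 71/104
  ⇒ ω_c²/ω_r² = 71/104
Coupling ω_r² = ω_s¹ ⇒ overall = 28/9 × 71/104 = 497/234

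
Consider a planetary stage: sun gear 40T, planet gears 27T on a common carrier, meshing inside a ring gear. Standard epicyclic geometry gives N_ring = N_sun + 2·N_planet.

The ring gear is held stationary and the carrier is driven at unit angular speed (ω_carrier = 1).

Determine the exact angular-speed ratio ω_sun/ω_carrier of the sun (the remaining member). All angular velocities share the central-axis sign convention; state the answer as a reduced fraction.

N_ring = 40 + 2·27 = 94
40(ω_s−ω_c) = −94(ω_r−ω_c),  ω_r=0, ω_c=1
ω_s = 1 − (94/40)(0−1) = 67/20
ω_s/ω_c = 67/20

67/20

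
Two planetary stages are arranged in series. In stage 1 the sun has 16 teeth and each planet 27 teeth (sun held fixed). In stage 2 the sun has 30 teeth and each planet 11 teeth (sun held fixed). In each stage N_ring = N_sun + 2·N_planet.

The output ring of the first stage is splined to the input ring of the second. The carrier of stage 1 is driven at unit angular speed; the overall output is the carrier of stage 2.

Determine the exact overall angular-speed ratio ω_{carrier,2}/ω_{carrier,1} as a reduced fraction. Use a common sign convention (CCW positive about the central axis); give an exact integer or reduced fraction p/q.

Stage 1: N_ring = 16 + 2·27 = 70
Stage 1: 16(ω_s−ω_c) = −70(ω_r−ω_c),  ω_s=0, ω_c=1
Stage 1: ω_r = 1 − (16/70)(0−1) = 43/35
  ⇒ ω_r¹/ω_c¹ = 43/35
Stage 2: N_ring = 30 + 2·11 = 52
Stage 2: 30(ω_s−ω_c) = −52(ω_r−ω_c),  ω_s=0, ω_r=1
Stage 2: 30(0−ω_c) = −52(1−ω_c)  ⇒  82ω_c = 52  ⇒  ω_c = 26/41
  ⇒ ω_c²/ω_r² = 26/41
Coupling ω_r² = ω_r¹ ⇒ overall = 43/35 × 26/41 = 1118/1435

1118/1435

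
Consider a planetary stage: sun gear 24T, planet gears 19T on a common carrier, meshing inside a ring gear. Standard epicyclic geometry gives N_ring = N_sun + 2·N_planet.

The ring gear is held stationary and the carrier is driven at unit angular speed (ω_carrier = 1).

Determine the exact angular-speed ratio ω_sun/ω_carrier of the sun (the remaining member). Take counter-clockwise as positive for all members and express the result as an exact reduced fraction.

N_ring = 24 + 2·19 = 62
24(ω_s−ω_c) = −62(ω_r−ω_c),  ω_r=0, ω_c=1
ω_s = 1 − (62/24)(0−1) = 43/12
ω_s/ω_c = 43/12

43/12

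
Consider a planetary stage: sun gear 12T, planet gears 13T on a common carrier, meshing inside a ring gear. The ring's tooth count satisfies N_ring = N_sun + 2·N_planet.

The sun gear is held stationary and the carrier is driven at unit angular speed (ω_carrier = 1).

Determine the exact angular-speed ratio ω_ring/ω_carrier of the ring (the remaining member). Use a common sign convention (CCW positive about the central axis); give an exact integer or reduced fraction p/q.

N_ring = 12 + 2·13 = 38
12(ω_s−ω_c) = −38(ω_r−ω_c),  ω_s=0, ω_c=1
ω_r = 1 − (12/38)(0−1) = 25/19
ω_r/ω_c = 25/19

25/19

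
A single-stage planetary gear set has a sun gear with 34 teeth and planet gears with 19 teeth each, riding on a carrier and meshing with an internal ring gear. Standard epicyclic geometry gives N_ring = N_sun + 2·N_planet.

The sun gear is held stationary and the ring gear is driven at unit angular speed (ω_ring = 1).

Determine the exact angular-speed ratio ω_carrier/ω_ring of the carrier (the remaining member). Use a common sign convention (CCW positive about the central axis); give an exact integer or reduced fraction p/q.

36/53

N_ring = 34 + 2·19 = 72
34(ω_s−ω_c) = −72(ω_r−ω_c),  ω_s=0, ω_r=1
34(0−ω_c) = −72(1−ω_c)  ⇒  106ω_c = 72  ⇒  ω_c = 36/53
ω_c/ω_r = 36/53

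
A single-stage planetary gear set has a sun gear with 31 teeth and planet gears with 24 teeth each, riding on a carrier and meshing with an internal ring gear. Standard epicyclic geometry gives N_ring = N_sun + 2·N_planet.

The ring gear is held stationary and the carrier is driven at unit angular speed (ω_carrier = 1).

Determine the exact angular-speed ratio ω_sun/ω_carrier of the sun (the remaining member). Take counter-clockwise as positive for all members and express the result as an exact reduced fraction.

110/31

N_ring = 31 + 2·24 = 79
31(ω_s−ω_c) = −79(ω_r−ω_c),  ω_r=0, ω_c=1
ω_s = 1 − (79/31)(0−1) = 110/31
ω_s/ω_c = 110/31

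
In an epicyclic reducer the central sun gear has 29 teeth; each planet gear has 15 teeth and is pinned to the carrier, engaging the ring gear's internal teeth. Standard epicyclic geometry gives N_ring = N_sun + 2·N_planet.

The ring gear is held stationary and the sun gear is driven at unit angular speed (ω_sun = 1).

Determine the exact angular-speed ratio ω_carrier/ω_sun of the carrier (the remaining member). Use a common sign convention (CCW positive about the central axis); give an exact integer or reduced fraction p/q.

29/88

N_ring = 29 + 2·15 = 59
29(ω_s−ω_c) = −59(ω_r−ω_c),  ω_r=0, ω_s=1
29(1−ω_c) = −59(0−ω_c)  ⇒  88ω_c = 29  ⇒  ω_c = 29/88
ω_c/ω_s = 29/88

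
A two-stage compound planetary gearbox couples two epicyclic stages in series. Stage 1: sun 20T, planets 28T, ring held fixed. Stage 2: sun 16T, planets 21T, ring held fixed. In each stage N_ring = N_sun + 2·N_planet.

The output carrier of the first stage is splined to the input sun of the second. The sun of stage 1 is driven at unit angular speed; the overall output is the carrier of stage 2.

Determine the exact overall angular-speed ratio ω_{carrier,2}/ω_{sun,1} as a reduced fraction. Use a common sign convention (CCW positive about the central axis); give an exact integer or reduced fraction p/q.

Stage 1: N_ring = 20 + 2·28 = 76
Stage 1: 20(ω_s−ω_c) = −76(ω_r−ω_c),  ω_r=0, ω_s=1
Stage 1: 20(1−ω_c) = −76(0−ω_c)  ⇒  96ω_c = 20  ⇒  ω_c = 5/24
  ⇒ ω_c¹/ω_s¹ = 5/24
Stage 2: N_ring = 16 + 2·21 = 58
Stage 2: 16(ω_s−ω_c) = −58(ω_r−ω_c),  ω_r=0, ω_s=1
Stage 2: 16(1−ω_c) = −58(0−ω_c)  ⇒  74ω_c = 16  ⇒  ω_c = 8/37
  ⇒ ω_c²/ω_s² = 8/37
Coupling ω_s² = ω_c¹ ⇒ overall = 5/24 × 8/37 = 5/111

5/111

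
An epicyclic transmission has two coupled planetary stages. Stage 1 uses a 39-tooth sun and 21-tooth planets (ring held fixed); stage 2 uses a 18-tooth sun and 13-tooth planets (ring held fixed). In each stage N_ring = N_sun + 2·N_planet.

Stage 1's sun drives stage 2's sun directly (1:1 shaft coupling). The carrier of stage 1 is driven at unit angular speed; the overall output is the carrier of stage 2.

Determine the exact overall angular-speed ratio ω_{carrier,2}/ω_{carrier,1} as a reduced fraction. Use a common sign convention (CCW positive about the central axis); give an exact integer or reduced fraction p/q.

Stage 1: N_ring = 39 + 2·21 = 81
Stage 1: 39(ω_s−ω_c) = −81(ω_r−ω_c),  ω_r=0, ω_c=1
Stage 1: ω_s = 1 − (81/39)(0−1) = 40/13
  ⇒ ω_s¹/ω_c¹ = 40/13
Stage 2: N_ring = 18 + 2·13 = 44
Stage 2: 18(ω_s−ω_c) = −44(ω_r−ω_c),  ω_r=0, ω_s=1
Stage 2: 18(1−ω_c) = −44(0−ω_c)  ⇒  62ω_c = 18  ⇒  ω_c = 9/31
  ⇒ ω_c²/ω_s² = 9/31
Coupling ω_s² = ω_s¹ ⇒ overall = 40/13 × 9/31 = 360/403

360/403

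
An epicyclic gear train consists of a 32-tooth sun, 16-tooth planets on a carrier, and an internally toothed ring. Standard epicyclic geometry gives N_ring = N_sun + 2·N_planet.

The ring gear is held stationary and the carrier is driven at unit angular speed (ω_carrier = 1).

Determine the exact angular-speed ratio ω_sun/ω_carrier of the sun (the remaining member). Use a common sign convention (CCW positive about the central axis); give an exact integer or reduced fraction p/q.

N_ring = 32 + 2·16 = 64
32(ω_s−ω_c) = −64(ω_r−ω_c),  ω_r=0, ω_c=1
ω_s = 1 − (64/32)(0−1) = 3
ω_s/ω_c = 3

3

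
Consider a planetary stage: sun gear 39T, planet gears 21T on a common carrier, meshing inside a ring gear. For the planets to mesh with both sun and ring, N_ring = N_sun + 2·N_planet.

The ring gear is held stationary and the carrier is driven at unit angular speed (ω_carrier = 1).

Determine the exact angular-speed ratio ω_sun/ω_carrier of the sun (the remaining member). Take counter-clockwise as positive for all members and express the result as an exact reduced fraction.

40/13

N_ring = 39 + 2·21 = 81
39(ω_s−ω_c) = −81(ω_r−ω_c),  ω_r=0, ω_c=1
ω_s = 1 − (81/39)(0−1) = 40/13
ω_s/ω_c = 40/13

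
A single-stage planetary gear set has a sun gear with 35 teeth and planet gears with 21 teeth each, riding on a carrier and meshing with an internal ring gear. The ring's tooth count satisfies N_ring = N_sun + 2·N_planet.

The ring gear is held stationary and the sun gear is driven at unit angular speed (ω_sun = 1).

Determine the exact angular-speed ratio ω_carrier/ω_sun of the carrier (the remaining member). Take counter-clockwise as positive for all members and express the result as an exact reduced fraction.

5/16

N_ring = 35 + 2·21 = 77
35(ω_s−ω_c) = −77(ω_r−ω_c),  ω_r=0, ω_s=1
35(1−ω_c) = −77(0−ω_c)  ⇒  112ω_c = 35  ⇒  ω_c = 5/16
ω_c/ω_s = 5/16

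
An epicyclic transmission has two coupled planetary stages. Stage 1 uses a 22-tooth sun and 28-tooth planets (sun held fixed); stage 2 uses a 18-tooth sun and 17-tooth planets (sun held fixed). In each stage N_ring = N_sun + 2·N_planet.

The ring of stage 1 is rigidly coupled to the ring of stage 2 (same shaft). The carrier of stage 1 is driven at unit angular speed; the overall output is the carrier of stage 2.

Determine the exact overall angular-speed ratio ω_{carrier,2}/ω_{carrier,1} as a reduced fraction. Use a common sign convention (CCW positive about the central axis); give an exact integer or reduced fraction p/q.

Stage 1: N_ring = 22 + 2·28 = 78
Stage 1: 22(ω_s−ω_c) = −78(ω_r−ω_c),  ω_s=0, ω_c=1
Stage 1: ω_r = 1 − (22/78)(0−1) = 50/39
  ⇒ ω_r¹/ω_c¹ = 50/39
Stage 2: N_ring = 18 + 2·17 = 52
Stage 2: 18(ω_s−ω_c) = −52(ω_r−ω_c),  ω_s=0, ω_r=1
Stage 2: 18(0−ω_c) = −52(1−ω_c)  ⇒  70ω_c = 52  ⇒  ω_c = 26/35
  ⇒ ω_c²/ω_r² = 26/35
Coupling ω_r² = ω_r¹ ⇒ overall = 50/39 × 26/35 = 20/21

20/21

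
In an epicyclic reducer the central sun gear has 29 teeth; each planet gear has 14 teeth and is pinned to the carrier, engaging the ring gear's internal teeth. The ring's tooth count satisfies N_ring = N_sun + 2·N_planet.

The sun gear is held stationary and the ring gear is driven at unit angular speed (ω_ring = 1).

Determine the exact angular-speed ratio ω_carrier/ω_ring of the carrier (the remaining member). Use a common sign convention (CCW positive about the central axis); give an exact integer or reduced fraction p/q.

57/86

N_ring = 29 + 2·14 = 57
29(ω_s−ω_c) = −57(ω_r−ω_c),  ω_s=0, ω_r=1
29(0−ω_c) = −57(1−ω_c)  ⇒  86ω_c = 57  ⇒  ω_c = 57/86
ω_c/ω_r = 57/86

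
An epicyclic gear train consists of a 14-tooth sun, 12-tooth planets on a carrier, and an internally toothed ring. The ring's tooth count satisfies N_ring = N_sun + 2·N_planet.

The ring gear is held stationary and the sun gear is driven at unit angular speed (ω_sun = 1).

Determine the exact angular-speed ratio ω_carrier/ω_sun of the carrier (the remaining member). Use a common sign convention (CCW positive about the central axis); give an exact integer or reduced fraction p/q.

N_ring = 14 + 2·12 = 38
14(ω_s−ω_c) = −38(ω_r−ω_c),  ω_r=0, ω_s=1
14(1−ω_c) = −38(0−ω_c)  ⇒  52ω_c = 14  ⇒  ω_c = 7/26
ω_c/ω_s = 7/26

7/26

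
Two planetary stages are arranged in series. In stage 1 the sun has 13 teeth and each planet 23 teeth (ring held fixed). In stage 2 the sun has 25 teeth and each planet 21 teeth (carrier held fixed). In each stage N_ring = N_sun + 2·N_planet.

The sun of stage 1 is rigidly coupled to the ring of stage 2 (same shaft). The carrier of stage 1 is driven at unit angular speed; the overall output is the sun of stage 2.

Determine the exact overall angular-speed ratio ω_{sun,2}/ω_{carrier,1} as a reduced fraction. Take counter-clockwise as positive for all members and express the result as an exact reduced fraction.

-4824/325

Stage 1: N_ring = 13 + 2·23 = 59
Stage 1: 13(ω_s−ω_c) = −59(ω_r−ω_c),  ω_r=0, ω_c=1
Stage 1: ω_s = 1 − (59/13)(0−1) = 72/13
  ⇒ ω_s¹/ω_c¹ = 72/13
Stage 2: N_ring = 25 + 2·21 = 67
Stage 2: 25(ω_s−ω_c) = −67(ω_r−ω_c),  ω_c=0, ω_r=1
Stage 2: ω_s = 0 − (67/25)(1−0) = -67/25
  ⇒ ω_s²/ω_r² = -67/25
Coupling ω_r² = ω_s¹ ⇒ overall = 72/13 × -67/25 = -4824/325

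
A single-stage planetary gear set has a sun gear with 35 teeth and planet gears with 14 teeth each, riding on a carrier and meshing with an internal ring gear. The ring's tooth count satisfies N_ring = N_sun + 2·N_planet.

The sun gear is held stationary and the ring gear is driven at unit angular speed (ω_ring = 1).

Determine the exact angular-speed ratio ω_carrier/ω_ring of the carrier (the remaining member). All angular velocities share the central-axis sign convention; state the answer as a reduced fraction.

9/14

N_ring = 35 + 2·14 = 63
35(ω_s−ω_c) = −63(ω_r−ω_c),  ω_s=0, ω_r=1
35(0−ω_c) = −63(1−ω_c)  ⇒  98ω_c = 63  ⇒  ω_c = 9/14
ω_c/ω_r = 9/14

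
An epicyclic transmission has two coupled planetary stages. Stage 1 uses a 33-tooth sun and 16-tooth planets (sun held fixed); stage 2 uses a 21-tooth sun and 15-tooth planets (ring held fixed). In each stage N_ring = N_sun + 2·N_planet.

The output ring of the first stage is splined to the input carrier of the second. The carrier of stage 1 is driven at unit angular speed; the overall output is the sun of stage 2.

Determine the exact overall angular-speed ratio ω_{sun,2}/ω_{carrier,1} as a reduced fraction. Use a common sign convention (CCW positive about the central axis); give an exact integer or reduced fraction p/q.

Stage 1: N_ring = 33 + 2·16 = 65
Stage 1: 33(ω_s−ω_c) = −65(ω_r−ω_c),  ω_s=0, ω_c=1
Stage 1: ω_r = 1 − (33/65)(0−1) = 98/65
  ⇒ ω_r¹/ω_c¹ = 98/65
Stage 2: N_ring = 21 + 2·15 = 51
Stage 2: 21(ω_s−ω_c) = −51(ω_r−ω_c),  ω_r=0, ω_c=1
Stage 2: ω_s = 1 − (51/21)(0−1) = 24/7
  ⇒ ω_s²/ω_c² = 24/7
Coupling ω_c² = ω_r¹ ⇒ overall = 98/65 × 24/7 = 336/65

336/65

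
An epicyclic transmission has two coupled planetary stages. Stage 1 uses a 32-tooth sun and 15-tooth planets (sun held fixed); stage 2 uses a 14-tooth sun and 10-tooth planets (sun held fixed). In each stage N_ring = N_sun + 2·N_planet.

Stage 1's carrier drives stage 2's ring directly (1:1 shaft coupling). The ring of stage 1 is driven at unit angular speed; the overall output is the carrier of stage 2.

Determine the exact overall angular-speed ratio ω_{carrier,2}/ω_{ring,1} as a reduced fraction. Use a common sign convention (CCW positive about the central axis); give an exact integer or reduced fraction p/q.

Stage 1: N_ring = 32 + 2·15 = 62
Stage 1: 32(ω_s−ω_c) = −62(ω_r−ω_c),  ω_s=0, ω_r=1
Stage 1: 32(0−ω_c) = −62(1−ω_c)  ⇒  94ω_c = 62  ⇒  ω_c = 31/47
  ⇒ ω_c¹/ω_r¹ = 31/47
Stage 2: N_ring = 14 + 2·10 = 34
Stage 2: 14(ω_s−ω_c) = −34(ω_r−ω_c),  ω_s=0, ω_r=1
Stage 2: 14(0−ω_c) = −34(1−ω_c)  ⇒  48ω_c = 34  ⇒  ω_c = 17/24
  ⇒ ω_c²/ω_r² = 17/24
Coupling ω_r² = ω_c¹ ⇒ overall = 31/47 × 17/24 = 527/1128

527/1128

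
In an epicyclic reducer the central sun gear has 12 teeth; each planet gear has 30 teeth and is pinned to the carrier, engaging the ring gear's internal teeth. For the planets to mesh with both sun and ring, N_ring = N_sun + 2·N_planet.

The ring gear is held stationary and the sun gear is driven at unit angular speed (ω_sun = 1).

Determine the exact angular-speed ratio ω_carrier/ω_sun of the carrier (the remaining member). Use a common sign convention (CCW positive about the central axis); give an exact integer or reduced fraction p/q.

1/7

N_ring = 12 + 2·30 = 72
12(ω_s−ω_c) = −72(ω_r−ω_c),  ω_r=0, ω_s=1
12(1−ω_c) = −72(0−ω_c)  ⇒  84ω_c = 12  ⇒  ω_c = 1/7
ω_c/ω_s = 1/7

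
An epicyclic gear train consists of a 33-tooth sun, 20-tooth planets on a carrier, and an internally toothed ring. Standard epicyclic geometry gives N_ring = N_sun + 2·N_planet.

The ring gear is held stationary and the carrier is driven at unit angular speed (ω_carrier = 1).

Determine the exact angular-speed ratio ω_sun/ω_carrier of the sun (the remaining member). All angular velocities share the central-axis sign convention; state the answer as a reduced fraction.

106/33

N_ring = 33 + 2·20 = 73
33(ω_s−ω_c) = −73(ω_r−ω_c),  ω_r=0, ω_c=1
ω_s = 1 − (73/33)(0−1) = 106/33
ω_s/ω_c = 106/33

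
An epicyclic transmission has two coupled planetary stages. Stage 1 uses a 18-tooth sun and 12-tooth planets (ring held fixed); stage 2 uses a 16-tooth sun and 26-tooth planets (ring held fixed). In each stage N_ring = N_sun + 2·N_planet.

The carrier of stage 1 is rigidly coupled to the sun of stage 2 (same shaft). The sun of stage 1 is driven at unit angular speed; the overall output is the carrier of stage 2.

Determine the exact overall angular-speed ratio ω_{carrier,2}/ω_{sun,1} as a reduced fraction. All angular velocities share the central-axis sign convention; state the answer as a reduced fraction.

2/35

Stage 1: N_ring = 18 + 2·12 = 42
Stage 1: 18(ω_s−ω_c) = −42(ω_r−ω_c),  ω_r=0, ω_s=1
Stage 1: 18(1−ω_c) = −42(0−ω_c)  ⇒  60ω_c = 18  ⇒  ω_c = 3/10
  ⇒ ω_c¹/ω_s¹ = 3/10
Stage 2: N_ring = 16 + 2·26 = 68
Stage 2: 16(ω_s−ω_c) = −68(ω_r−ω_c),  ω_r=0, ω_s=1
Stage 2: 16(1−ω_c) = −68(0−ω_c)  ⇒  84ω_c = 16  ⇒  ω_c = 4/21
  ⇒ ω_c²/ω_s² = 4/21
Coupling ω_s² = ω_c¹ ⇒ overall = 3/10 × 4/21 = 2/35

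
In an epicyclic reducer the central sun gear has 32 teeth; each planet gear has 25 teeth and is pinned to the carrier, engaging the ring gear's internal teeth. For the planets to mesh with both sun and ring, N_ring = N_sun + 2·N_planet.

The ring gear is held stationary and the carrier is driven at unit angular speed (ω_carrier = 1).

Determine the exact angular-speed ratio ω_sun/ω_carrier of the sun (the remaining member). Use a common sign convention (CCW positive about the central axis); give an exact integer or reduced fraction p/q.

N_ring = 32 + 2·25 = 82
32(ω_s−ω_c) = −82(ω_r−ω_c),  ω_r=0, ω_c=1
ω_s = 1 − (82/32)(0−1) = 57/16
ω_s/ω_c = 57/16

57/16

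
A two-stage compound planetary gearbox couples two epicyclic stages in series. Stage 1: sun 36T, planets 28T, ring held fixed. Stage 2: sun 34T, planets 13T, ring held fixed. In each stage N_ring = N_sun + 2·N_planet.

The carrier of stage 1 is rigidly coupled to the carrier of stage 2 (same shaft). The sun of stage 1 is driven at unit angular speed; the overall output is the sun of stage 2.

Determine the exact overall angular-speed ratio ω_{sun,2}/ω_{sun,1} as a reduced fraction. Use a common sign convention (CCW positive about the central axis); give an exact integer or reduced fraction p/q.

Stage 1: N_ring = 36 + 2·28 = 92
Stage 1: 36(ω_s−ω_c) = −92(ω_r−ω_c),  ω_r=0, ω_s=1
Stage 1: 36(1−ω_c) = −92(0−ω_c)  ⇒  128ω_c = 36  ⇒  ω_c = 9/32
  ⇒ ω_c¹/ω_s¹ = 9/32
Stage 2: N_ring = 34 + 2·13 = 60
Stage 2: 34(ω_s−ω_c) = −60(ω_r−ω_c),  ω_r=0, ω_c=1
Stage 2: ω_s = 1 − (60/34)(0−1) = 47/17
  ⇒ ω_s²/ω_c² = 47/17
Coupling ω_c² = ω_c¹ ⇒ overall = 9/32 × 47/17 = 423/544

423/544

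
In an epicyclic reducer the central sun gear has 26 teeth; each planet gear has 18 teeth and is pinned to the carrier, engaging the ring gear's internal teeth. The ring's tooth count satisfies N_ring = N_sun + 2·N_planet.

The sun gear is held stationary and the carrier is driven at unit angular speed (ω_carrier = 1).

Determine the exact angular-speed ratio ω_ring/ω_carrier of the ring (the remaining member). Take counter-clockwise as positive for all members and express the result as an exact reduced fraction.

44/31

N_ring = 26 + 2·18 = 62
26(ω_s−ω_c) = −62(ω_r−ω_c),  ω_s=0, ω_c=1
ω_r = 1 − (26/62)(0−1) = 44/31
ω_r/ω_c = 44/31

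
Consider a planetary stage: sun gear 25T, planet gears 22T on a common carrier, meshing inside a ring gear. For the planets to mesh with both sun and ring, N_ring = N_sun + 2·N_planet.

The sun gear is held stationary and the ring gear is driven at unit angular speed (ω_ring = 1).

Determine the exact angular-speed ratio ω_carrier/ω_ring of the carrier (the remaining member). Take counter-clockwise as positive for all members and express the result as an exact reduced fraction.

N_ring = 25 + 2·22 = 69
25(ω_s−ω_c) = −69(ω_r−ω_c),  ω_s=0, ω_r=1
25(0−ω_c) = −69(1−ω_c)  ⇒  94ω_c = 69  ⇒  ω_c = 69/94
ω_c/ω_r = 69/94

69/94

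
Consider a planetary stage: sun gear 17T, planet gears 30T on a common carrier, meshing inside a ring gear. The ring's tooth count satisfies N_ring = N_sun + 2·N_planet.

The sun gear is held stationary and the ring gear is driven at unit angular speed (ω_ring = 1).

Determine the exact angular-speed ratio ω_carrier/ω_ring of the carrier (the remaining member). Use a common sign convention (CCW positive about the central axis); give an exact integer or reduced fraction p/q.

77/94

N_ring = 17 + 2·30 = 77
17(ω_s−ω_c) = −77(ω_r−ω_c),  ω_s=0, ω_r=1
17(0−ω_c) = −77(1−ω_c)  ⇒  94ω_c = 77  ⇒  ω_c = 77/94
ω_c/ω_r = 77/94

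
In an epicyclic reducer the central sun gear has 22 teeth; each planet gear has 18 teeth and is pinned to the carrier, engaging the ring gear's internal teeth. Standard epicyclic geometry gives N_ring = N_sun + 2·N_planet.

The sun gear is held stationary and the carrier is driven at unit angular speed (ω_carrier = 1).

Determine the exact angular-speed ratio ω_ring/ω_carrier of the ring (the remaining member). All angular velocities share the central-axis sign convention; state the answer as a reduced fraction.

N_ring = 22 + 2·18 = 58
22(ω_s−ω_c) = −58(ω_r−ω_c),  ω_s=0, ω_c=1
ω_r = 1 − (22/58)(0−1) = 40/29
ω_r/ω_c = 40/29

40/29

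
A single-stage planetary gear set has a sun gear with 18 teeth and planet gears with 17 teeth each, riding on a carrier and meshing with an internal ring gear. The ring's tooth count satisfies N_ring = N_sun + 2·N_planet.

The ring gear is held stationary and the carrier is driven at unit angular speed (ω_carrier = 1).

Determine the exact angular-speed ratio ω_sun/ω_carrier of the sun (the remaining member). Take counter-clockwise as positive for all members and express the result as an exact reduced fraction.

35/9

N_ring = 18 + 2·17 = 52
18(ω_s−ω_c) = −52(ω_r−ω_c),  ω_r=0, ω_c=1
ω_s = 1 − (52/18)(0−1) = 35/9
ω_s/ω_c = 35/9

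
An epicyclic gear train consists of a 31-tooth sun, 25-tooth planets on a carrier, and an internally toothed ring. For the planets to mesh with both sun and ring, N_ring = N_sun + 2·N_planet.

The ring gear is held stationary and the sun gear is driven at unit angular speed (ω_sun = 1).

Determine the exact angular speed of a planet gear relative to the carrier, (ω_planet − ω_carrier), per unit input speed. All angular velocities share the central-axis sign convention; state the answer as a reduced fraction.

-2511/2800

N_ring = 31 + 2·25 = 81
31(ω_s−ω_c) = −81(ω_r−ω_c),  ω_r=0, ω_s=1
31(1−ω_c) = −81(0−ω_c)  ⇒  112ω_c = 31  ⇒  ω_c = 31/112
sun–planet: 31·(1−31/112) = −25·(ω_p−ω_c)  ⇒  ω_p−ω_c = −(31/25)·(81/112) = -2511/2800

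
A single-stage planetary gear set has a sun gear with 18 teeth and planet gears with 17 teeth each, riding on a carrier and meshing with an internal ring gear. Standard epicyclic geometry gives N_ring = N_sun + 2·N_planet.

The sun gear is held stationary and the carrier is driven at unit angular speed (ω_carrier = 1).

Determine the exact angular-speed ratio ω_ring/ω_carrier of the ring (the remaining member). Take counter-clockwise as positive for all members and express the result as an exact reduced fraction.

35/26

N_ring = 18 + 2·17 = 52
18(ω_s−ω_c) = −52(ω_r−ω_c),  ω_s=0, ω_c=1
ω_r = 1 − (18/52)(0−1) = 35/26
ω_r/ω_c = 35/26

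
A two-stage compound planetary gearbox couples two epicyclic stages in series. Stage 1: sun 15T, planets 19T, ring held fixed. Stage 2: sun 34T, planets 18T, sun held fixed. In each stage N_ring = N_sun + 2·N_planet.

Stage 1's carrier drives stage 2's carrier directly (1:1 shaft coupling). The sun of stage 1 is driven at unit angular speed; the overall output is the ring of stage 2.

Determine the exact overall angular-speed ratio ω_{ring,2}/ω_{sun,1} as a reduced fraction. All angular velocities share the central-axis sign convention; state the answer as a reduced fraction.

Stage 1: N_ring = 15 + 2·19 = 53
Stage 1: 15(ω_s−ω_c) = −53(ω_r−ω_c),  ω_r=0, ω_s=1
Stage 1: 15(1−ω_c) = −53(0−ω_c)  ⇒  68ω_c = 15  ⇒  ω_c = 15/68
  ⇒ ω_c¹/ω_s¹ = 15/68
Stage 2: N_ring = 34 + 2·18 = 70
Stage 2: 34(ω_s−ω_c) = −70(ω_r−ω_c),  ω_s=0, ω_c=1
Stage 2: ω_r = 1 − (34/70)(0−1) = 52/35
  ⇒ ω_r²/ω_c² = 52/35
Coupling ω_c² = ω_c¹ ⇒ overall = 15/68 × 52/35 = 39/119

39/119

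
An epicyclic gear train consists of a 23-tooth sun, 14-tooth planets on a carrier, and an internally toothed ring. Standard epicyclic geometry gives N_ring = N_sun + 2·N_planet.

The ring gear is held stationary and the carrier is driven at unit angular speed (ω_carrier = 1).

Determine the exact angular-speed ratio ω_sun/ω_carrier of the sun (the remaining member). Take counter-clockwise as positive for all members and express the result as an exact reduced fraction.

N_ring = 23 + 2·14 = 51
23(ω_s−ω_c) = −51(ω_r−ω_c),  ω_r=0, ω_c=1
ω_s = 1 − (51/23)(0−1) = 74/23
ω_s/ω_c = 74/23

74/23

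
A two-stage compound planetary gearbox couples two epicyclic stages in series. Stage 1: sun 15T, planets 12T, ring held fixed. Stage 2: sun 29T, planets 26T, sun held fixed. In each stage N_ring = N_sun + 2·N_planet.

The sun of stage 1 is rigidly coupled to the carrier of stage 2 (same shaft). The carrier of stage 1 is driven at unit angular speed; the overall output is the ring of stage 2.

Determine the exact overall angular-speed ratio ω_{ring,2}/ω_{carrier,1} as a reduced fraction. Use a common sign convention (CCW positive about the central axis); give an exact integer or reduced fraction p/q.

Stage 1: N_ring = 15 + 2·12 = 39
Stage 1: 15(ω_s−ω_c) = −39(ω_r−ω_c),  ω_r=0, ω_c=1
Stage 1: ω_s = 1 − (39/15)(0−1) = 18/5
  ⇒ ω_s¹/ω_c¹ = 18/5
Stage 2: N_ring = 29 + 2·26 = 81
Stage 2: 29(ω_s−ω_c) = −81(ω_r−ω_c),  ω_s=0, ω_c=1
Stage 2: ω_r = 1 − (29/81)(0−1) = 110/81
  ⇒ ω_r²/ω_c² = 110/81
Coupling ω_c² = ω_s¹ ⇒ overall = 18/5 × 110/81 = 44/9

44/9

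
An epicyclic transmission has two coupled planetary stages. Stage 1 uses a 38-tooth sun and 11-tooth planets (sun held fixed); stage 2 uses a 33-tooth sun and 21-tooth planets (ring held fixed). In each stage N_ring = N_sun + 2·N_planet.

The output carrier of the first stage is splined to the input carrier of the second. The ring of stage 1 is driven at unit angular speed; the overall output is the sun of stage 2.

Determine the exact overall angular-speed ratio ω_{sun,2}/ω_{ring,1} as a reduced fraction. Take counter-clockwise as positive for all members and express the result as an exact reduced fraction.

1080/539

Stage 1: N_ring = 38 + 2·11 = 60
Stage 1: 38(ω_s−ω_c) = −60(ω_r−ω_c),  ω_s=0, ω_r=1
Stage 1: 38(0−ω_c) = −60(1−ω_c)  ⇒  98ω_c = 60  ⇒  ω_c = 30/49
  ⇒ ω_c¹/ω_r¹ = 30/49
Stage 2: N_ring = 33 + 2·21 = 75
Stage 2: 33(ω_s−ω_c) = −75(ω_r−ω_c),  ω_r=0, ω_c=1
Stage 2: ω_s = 1 − (75/33)(0−1) = 36/11
  ⇒ ω_s²/ω_c² = 36/11
Coupling ω_c² = ω_c¹ ⇒ overall = 30/49 × 36/11 = 1080/539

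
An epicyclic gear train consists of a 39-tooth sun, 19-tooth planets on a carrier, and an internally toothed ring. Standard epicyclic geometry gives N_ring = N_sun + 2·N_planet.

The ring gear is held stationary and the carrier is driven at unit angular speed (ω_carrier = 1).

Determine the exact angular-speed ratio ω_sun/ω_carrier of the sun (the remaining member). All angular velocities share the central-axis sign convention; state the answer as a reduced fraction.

116/39

N_ring = 39 + 2·19 = 77
39(ω_s−ω_c) = −77(ω_r−ω_c),  ω_r=0, ω_c=1
ω_s = 1 − (77/39)(0−1) = 116/39
ω_s/ω_c = 116/39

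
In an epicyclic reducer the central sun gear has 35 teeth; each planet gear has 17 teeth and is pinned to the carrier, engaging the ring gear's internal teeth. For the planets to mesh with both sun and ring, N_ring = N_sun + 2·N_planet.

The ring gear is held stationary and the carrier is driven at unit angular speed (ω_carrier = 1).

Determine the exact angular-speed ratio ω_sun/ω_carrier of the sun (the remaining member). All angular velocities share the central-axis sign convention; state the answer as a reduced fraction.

N_ring = 35 + 2·17 = 69
35(ω_s−ω_c) = −69(ω_r−ω_c),  ω_r=0, ω_c=1
ω_s = 1 − (69/35)(0−1) = 104/35
ω_s/ω_c = 104/35

104/35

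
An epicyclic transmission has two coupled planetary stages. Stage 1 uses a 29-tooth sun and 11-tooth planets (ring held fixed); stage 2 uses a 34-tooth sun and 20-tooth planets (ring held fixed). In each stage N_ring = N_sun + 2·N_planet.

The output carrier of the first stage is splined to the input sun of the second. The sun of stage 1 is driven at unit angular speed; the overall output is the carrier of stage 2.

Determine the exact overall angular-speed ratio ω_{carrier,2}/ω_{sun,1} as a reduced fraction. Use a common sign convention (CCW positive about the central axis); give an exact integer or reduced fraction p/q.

493/4320

Stage 1: N_ring = 29 + 2·11 = 51
Stage 1: 29(ω_s−ω_c) = −51(ω_r−ω_c),  ω_r=0, ω_s=1
Stage 1: 29(1−ω_c) = −51(0−ω_c)  ⇒  80ω_c = 29  ⇒  ω_c = 29/80
  ⇒ ω_c¹/ω_s¹ = 29/80
Stage 2: N_ring = 34 + 2·20 = 74
Stage 2: 34(ω_s−ω_c) = −74(ω_r−ω_c),  ω_r=0, ω_s=1
Stage 2: 34(1−ω_c) = −74(0−ω_c)  ⇒  108ω_c = 34  ⇒  ω_c = 17/54
  ⇒ ω_c²/ω_s² = 17/54
Coupling ω_s² = ω_c¹ ⇒ overall = 29/80 × 17/54 = 493/4320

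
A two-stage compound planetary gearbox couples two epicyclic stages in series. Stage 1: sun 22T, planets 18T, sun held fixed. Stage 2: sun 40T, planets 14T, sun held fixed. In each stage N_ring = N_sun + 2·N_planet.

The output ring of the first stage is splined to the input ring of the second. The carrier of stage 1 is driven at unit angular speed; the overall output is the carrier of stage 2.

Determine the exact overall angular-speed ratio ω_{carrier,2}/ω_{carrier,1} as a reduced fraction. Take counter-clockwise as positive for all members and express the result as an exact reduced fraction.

Stage 1: N_ring = 22 + 2·18 = 58
Stage 1: 22(ω_s−ω_c) = −58(ω_r−ω_c),  ω_s=0, ω_c=1
Stage 1: ω_r = 1 − (22/58)(0−1) = 40/29
  ⇒ ω_r¹/ω_c¹ = 40/29
Stage 2: N_ring = 40 + 2·14 = 68
Stage 2: 40(ω_s−ω_c) = −68(ω_r−ω_c),  ω_s=0, ω_r=1
Stage 2: 40(0−ω_c) = −68(1−ω_c)  ⇒  108ω_c = 68  ⇒  ω_c = 17/27
  ⇒ ω_c²/ω_r² = 17/27
Coupling ω_r² = ω_r¹ ⇒ overall = 40/29 × 17/27 = 680/783

680/783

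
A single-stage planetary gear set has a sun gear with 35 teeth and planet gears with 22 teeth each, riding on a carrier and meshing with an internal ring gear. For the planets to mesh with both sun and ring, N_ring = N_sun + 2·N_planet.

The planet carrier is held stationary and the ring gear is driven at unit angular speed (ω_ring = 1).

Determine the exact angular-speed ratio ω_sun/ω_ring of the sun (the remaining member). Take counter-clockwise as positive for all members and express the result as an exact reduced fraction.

-79/35

N_ring = 35 + 2·22 = 79
35(ω_s−ω_c) = −79(ω_r−ω_c),  ω_c=0, ω_r=1
ω_s = 0 − (79/35)(1−0) = -79/35
ω_s/ω_r = -79/35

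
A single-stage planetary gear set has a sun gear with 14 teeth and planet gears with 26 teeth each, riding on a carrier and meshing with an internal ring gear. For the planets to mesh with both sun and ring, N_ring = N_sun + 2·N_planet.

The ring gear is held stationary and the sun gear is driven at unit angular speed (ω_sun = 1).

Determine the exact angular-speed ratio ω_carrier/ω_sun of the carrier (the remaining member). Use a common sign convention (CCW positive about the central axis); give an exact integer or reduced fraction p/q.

N_ring = 14 + 2·26 = 66
14(ω_s−ω_c) = −66(ω_r−ω_c),  ω_r=0, ω_s=1
14(1−ω_c) = −66(0−ω_c)  ⇒  80ω_c = 14  ⇒  ω_c = 7/40
ω_c/ω_s = 7/40

7/40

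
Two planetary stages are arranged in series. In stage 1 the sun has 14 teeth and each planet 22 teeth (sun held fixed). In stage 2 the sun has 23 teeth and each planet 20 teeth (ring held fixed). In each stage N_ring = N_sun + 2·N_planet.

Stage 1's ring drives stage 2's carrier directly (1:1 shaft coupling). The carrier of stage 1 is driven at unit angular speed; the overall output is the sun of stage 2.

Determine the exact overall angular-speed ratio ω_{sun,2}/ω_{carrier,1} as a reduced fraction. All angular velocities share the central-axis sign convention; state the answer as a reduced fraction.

3096/667

Stage 1: N_ring = 14 + 2·22 = 58
Stage 1: 14(ω_s−ω_c) = −58(ω_r−ω_c),  ω_s=0, ω_c=1
Stage 1: ω_r = 1 − (14/58)(0−1) = 36/29
  ⇒ ω_r¹/ω_c¹ = 36/29
Stage 2: N_ring = 23 + 2·20 = 63
Stage 2: 23(ω_s−ω_c) = −63(ω_r−ω_c),  ω_r=0, ω_c=1
Stage 2: ω_s = 1 − (63/23)(0−1) = 86/23
  ⇒ ω_s²/ω_c² = 86/23
Coupling ω_c² = ω_r¹ ⇒ overall = 36/29 × 86/23 = 3096/667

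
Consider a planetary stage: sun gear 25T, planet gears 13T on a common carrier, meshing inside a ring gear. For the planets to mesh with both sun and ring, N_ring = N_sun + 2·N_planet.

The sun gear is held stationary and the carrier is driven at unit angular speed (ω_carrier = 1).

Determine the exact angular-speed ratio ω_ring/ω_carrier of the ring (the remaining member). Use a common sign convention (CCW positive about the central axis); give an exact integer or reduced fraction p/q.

76/51

N_ring = 25 + 2·13 = 51
25(ω_s−ω_c) = −51(ω_r−ω_c),  ω_s=0, ω_c=1
ω_r = 1 − (25/51)(0−1) = 76/51
ω_r/ω_c = 76/51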